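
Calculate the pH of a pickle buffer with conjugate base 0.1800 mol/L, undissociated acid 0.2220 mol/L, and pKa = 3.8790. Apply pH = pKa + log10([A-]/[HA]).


ratio = [A-] / [HA] = 0.1800 / 0.2220 = 0.8108
log10(ratio) = -0.0910805
pH = pKa + log10(ratio) = 3.8790 - 0.0910805 = 3.7879


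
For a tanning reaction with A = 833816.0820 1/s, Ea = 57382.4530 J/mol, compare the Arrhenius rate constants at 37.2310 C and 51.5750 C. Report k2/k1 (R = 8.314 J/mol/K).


T1 = 37.2310 + 273.15 = 310.3810 K; T2 = 51.5750 + 273.15 = 324.7250 K
k1 = A * exp(-Ea/(R*T1)) = 833816.0820 * exp(-57382.4530/(8.314*310.3810)) = 1.8353e-04 1/s
k2 = A * exp(-Ea/(R*T2)) = 833816.0820 * exp(-57382.4530/(8.314*324.7250)) = 4.9012e-04 1/s
k2/k1 = 4.9012e-04 / 1.8353e-04 = 2.6705


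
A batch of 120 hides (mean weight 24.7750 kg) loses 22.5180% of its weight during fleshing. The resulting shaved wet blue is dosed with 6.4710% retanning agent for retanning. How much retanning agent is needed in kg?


Total_raw = N * avg_wt = 120 * 24.7750 = 2973.0000 kg
Substrate = Total_raw * (1 - loss/100) = 2973.0000 * (1 - 22.5180/100) = 2303.5399 kg
Retan = Substrate * pct / 100 = 2303.5399 * 6.4710 / 100 = 149.0621 kg


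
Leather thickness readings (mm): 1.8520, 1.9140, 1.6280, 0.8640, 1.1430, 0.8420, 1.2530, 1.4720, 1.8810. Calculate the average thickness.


Formula: Average = sum / n
Substituting: Average = 12.8490 / 9
Result: 1.4277 mm


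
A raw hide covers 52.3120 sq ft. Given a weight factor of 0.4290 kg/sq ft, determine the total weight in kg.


Formula: Weight = area * weight_per_sqft
Substituting: Weight = 52.3120 * 0.4290
Result: 22.4418 kg


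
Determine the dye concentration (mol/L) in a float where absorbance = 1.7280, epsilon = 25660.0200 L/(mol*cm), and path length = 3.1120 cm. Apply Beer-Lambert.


Formula: c = A / (epsilon * l)
Substituting: c = 1.7280 / (25660.0200 * 3.1120)
Result: 2.1639e-05 mol/L


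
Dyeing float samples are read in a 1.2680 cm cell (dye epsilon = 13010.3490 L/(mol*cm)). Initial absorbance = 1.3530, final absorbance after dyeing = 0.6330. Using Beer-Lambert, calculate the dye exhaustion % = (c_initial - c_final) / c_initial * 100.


c_initial = A_i / (epsilon * l) = 1.3530 / (13010.3490 * 1.2680) = 8.2014e-05 mol/L
c_final = A_f / (epsilon * l) = 0.6330 / (13010.3490 * 1.2680) = 3.8370e-05 mol/L
Exhaustion = (c_initial - c_final) / c_initial * 100 = (8.2014e-05 - 3.8370e-05) / 8.2014e-05 * 100 = 53.2151 %


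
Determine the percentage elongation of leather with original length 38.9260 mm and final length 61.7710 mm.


Formula: Elongation = (Lf - L0) / L0 * 100
Substituting: Elongation = (61.7710 - 38.9260) / 38.9260 * 100
Result: 58.6883 %


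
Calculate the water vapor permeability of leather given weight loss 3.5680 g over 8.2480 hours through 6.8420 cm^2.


Formula: WVP = loss / (area * time)
Substituting: WVP = 3.5680 / (6.8420 * 8.2480)
Result: 0.0632256 g/(cm^2*hr)


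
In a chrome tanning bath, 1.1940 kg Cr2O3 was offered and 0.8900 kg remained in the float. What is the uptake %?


Formula: Uptake = (offered - residual) / offered * 100
Substituting: Uptake = (1.1940 - 0.8900) / 1.1940 * 100
Result: 25.4606 %


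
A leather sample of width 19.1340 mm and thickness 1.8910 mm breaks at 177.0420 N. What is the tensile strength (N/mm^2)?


Formula: TS = force / (width * thickness)
Substituting: TS = 177.0420 / (19.1340 * 1.8910)
Result: 4.8930 N/mm^2


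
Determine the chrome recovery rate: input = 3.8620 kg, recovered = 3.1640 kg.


Formula: Recovery = recovered / input * 100
Substituting: Recovery = 3.1640 / 3.8620 * 100
Result: 81.9265 %


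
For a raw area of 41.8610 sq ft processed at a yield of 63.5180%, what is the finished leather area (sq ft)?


Formula: finished = raw * yield / 100
Substituting: finished = 41.8610 * 63.5180 / 100
Result: 26.5893 sq ft


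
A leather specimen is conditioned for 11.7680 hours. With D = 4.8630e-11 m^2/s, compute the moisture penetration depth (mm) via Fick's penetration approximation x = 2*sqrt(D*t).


t = 11.7680 hr * 3600 = 42364.8000 s
D * t = 4.8630e-11 * 42364.8000 = 2.0602e-06
x = 2 * sqrt(D*t) = 2 * sqrt(2.0602e-06) = 0.00287068 m = 2.8707 mm


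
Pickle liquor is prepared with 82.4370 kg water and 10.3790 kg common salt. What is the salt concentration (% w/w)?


Formula: Conc = salt / (water + salt) * 100
Substituting: Conc = 10.3790 / (82.4370 + 10.3790) * 100
Result: 11.1823 %


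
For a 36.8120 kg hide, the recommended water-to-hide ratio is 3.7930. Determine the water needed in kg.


Formula: Water = hide_weight * ratio
Substituting: Water = 36.8120 * 3.7930
Result: 139.6279 kg


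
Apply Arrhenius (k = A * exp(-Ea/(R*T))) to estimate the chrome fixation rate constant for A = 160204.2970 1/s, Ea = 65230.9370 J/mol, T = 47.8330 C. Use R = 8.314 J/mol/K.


T_K = T_C + 273.15 = 47.8330 + 273.15 = 320.9830 K
exponent = -Ea / (R * T_K) = -65230.9370 / (8.314 * 320.9830) = -24.4434
k = A * exp(exponent) = 160204.2970 * exp(-24.4434) = 3.8819e-06 1/s


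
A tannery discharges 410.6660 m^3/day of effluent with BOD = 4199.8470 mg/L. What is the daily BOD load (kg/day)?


Formula: BOD_load = volume * conc / 1000
Substituting: BOD_load = 410.6660 * 4199.8470 / 1000
Result: 1724.7344 kg/day


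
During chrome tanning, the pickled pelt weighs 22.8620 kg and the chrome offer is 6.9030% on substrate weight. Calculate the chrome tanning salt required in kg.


Formula: Chrome = substrate * pct / 100
Substituting: Chrome = 22.8620 * 6.9030 / 100
Result: 1.5782 kg


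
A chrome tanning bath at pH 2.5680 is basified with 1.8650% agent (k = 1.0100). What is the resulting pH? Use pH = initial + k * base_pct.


Formula: pH_final = pH_initial + k * base_pct
Substituting: pH_final = 2.5680 + 1.0100 * 1.8650
Result: 4.4516


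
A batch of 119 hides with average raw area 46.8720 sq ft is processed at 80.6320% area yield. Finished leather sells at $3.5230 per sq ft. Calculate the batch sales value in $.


Raw_total = N * avg_area = 119 * 46.8720 = 5577.7680 sq ft
Finished = Raw_total * yield / 100 = 5577.7680 * 80.6320 / 100 = 4497.4659 sq ft
Value = Finished * price = 4497.4659 * 3.5230 = 15844.5723 $


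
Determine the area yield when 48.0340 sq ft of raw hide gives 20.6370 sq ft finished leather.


Formula: Yield = finished / raw * 100
Substituting: Yield = 20.6370 / 48.0340 * 100
Result: 42.9633 %


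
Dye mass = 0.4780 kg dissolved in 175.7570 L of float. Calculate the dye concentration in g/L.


Formula: Conc = dye_mass(kg) / volume(L) * 1000
Substituting: Conc = 0.4780 / 175.7570 * 1000
Result: 2.7197 g/L


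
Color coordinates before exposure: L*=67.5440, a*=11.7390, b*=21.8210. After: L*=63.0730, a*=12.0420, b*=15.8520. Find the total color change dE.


dL = -4.4710, da = 0.3030, db = -5.9690
dE = sqrt((-4.4710)^2 + 0.3030^2 + (-5.9690)^2) = 7.4640


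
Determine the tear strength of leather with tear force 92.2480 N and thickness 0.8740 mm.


Formula: Tear strength = force / thickness
Substituting: Tear strength = 92.2480 / 0.8740
Result: 105.5469 N/mm


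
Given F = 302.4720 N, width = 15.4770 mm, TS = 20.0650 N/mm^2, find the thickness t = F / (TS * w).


Formula: t = F / (TS * w)
Substituting: t = 302.4720 / (20.0650 * 15.4770)
Result: 0.9740 mm


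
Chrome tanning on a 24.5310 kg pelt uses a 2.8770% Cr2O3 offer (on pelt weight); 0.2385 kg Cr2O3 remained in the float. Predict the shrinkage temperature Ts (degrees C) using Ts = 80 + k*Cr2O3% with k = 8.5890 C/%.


Offered = pelt * offer_pct / 100 = 24.5310 * 2.8770 / 100 = 0.7058 kg
Uptake = offered - residual = 0.7058 - 0.2385 = 0.4673 kg
Cr2O3% on pelt = uptake / pelt * 100 = 0.4673 / 24.5310 * 100 = 1.9048 %
Ts = 80 + k * Cr2O3% = 80 + 8.5890 * 1.9048 = 96.3600 C


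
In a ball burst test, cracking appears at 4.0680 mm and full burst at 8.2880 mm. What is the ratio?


Formula: Ratio = crack / burst
Substituting: Ratio = 4.0680 / 8.2880
Result: 0.4908


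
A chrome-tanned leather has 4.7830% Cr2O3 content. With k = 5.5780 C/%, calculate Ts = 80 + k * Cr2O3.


Formula: Ts = 80 + k * Cr2O3
Substituting: Ts = 80 + 5.5780 * 4.7830
Result: 106.6796 C


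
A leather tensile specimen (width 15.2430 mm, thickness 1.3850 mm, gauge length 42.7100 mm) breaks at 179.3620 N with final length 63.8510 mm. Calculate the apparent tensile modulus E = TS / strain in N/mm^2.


TS = F / (w * t) = 179.3620 / (15.2430 * 1.3850) = 8.4959 N/mm^2
strain = (Lf - L0) / L0 = (63.8510 - 42.7100) / 42.7100 = 0.4950
E = TS / strain = 8.4959 / 0.4950 = 17.1638 N/mm^2


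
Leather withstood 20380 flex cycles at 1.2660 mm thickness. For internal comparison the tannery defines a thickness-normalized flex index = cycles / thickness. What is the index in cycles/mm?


Formula: Index = cycles / thickness
Substituting: Index = 20380 / 1.2660
Result: 16097.9463 cycles/mm


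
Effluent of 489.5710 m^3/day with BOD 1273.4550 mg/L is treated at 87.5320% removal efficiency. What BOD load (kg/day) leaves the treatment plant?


Load_in = volume * conc / 1000 = 489.5710 * 1273.4550 / 1000 = 623.4466 kg/day
Removed = Load_in * eff / 100 = 623.4466 * 87.5320 / 100 = 545.7153 kg/day
Load_out = Load_in - Removed = 623.4466 - 545.7153 = 77.7313 kg/day


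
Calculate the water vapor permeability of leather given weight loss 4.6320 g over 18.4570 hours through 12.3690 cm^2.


Formula: WVP = loss / (area * time)
Substituting: WVP = 4.6320 / (12.3690 * 18.4570)
Result: 0.0202896 g/(cm^2*hr)


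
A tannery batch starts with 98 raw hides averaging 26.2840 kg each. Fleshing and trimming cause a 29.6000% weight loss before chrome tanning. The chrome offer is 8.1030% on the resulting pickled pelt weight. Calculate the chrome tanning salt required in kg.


Total_raw = N * avg_wt = 98 * 26.2840 = 2575.8320 kg
Substrate = Total_raw * (1 - loss/100) = 2575.8320 * (1 - 29.6000/100) = 1813.3857 kg
Chrome = Substrate * pct / 100 = 1813.3857 * 8.1030 / 100 = 146.9386 kg


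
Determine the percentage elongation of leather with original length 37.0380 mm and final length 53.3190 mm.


Formula: Elongation = (Lf - L0) / L0 * 100
Substituting: Elongation = (53.3190 - 37.0380) / 37.0380 * 100
Result: 43.9576 %


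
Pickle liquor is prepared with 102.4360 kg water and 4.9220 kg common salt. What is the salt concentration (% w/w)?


Formula: Conc = salt / (water + salt) * 100
Substituting: Conc = 4.9220 / (102.4360 + 4.9220) * 100
Result: 4.5847 %


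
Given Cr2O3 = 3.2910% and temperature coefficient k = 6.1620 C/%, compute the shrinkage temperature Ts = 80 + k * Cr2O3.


Formula: Ts = 80 + k * Cr2O3
Substituting: Ts = 80 + 6.1620 * 3.2910
Result: 100.2791 C


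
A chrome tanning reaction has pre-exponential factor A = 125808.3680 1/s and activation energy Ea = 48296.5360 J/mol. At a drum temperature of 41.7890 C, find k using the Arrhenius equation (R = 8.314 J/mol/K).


T_K = T_C + 273.15 = 41.7890 + 273.15 = 314.9390 K
exponent = -Ea / (R * T_K) = -48296.5360 / (8.314 * 314.9390) = -18.4450
k = A * exp(exponent) = 125808.3680 * exp(-18.4450) = 0.00122781 1/s


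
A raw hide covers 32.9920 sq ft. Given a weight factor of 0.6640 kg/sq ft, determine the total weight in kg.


Formula: Weight = area * weight_per_sqft
Substituting: Weight = 32.9920 * 0.6640
Result: 21.9067 kg


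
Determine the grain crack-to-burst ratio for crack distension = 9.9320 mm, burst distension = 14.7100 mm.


Formula: Ratio = crack / burst
Substituting: Ratio = 9.9320 / 14.7100
Result: 0.6752


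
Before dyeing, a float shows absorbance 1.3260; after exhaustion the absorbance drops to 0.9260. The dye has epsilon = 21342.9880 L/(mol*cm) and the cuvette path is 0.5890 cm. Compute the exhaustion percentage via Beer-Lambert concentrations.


c_initial = A_i / (epsilon * l) = 1.3260 / (21342.9880 * 0.5890) = 1.0548e-04 mol/L
c_final = A_f / (epsilon * l) = 0.9260 / (21342.9880 * 0.5890) = 7.3661e-05 mol/L
Exhaustion = (c_initial - c_final) / c_initial * 100 = (1.0548e-04 - 7.3661e-05) / 1.0548e-04 * 100 = 30.1659 %


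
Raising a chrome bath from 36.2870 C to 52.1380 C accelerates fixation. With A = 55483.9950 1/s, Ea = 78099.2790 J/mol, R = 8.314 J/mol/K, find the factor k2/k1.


T1 = 36.2870 + 273.15 = 309.4370 K; T2 = 52.1380 + 273.15 = 325.2880 K
k1 = A * exp(-Ea/(R*T1)) = 55483.9950 * exp(-78099.2790/(8.314*309.4370)) = 3.6317e-09 1/s
k2 = A * exp(-Ea/(R*T2)) = 55483.9950 * exp(-78099.2790/(8.314*325.2880)) = 1.5943e-08 1/s
k2/k1 = 1.5943e-08 / 3.6317e-09 = 4.3898


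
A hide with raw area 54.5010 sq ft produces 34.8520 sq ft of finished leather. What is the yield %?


Formula: Yield = finished / raw * 100
Substituting: Yield = 34.8520 / 54.5010 * 100
Result: 63.9475 %


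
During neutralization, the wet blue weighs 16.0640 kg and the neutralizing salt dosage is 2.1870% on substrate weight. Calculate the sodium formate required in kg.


Formula: Neutralizer = substrate * pct / 100
Substituting: Neutralizer = 16.0640 * 2.1870 / 100
Result: 0.3513 kg


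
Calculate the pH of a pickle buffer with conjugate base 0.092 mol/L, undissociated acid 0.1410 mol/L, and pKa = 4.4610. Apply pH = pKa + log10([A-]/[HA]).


ratio = [A-] / [HA] = 0.092 / 0.1410 = 0.6525
log10(ratio) = -0.1854
pH = pKa + log10(ratio) = 4.4610 - 0.1854 = 4.2756


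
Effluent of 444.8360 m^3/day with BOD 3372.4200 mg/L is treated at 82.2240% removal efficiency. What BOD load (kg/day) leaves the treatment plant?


Load_in = volume * conc / 1000 = 444.8360 * 3372.4200 / 1000 = 1500.1738 kg/day
Removed = Load_in * eff / 100 = 1500.1738 * 82.2240 / 100 = 1233.5029 kg/day
Load_out = Load_in - Removed = 1500.1738 - 1233.5029 = 266.6709 kg/day


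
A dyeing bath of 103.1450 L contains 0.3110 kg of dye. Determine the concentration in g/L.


Formula: Conc = dye_mass(kg) / volume(L) * 1000
Substituting: Conc = 0.3110 / 103.1450 * 1000
Result: 3.0152 g/L


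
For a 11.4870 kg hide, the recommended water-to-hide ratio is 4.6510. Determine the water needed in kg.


Formula: Water = hide_weight * ratio
Substituting: Water = 11.4870 * 4.6510
Result: 53.4260 kg


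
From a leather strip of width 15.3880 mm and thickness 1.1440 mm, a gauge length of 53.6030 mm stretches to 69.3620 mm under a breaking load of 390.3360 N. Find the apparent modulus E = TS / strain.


TS = F / (w * t) = 390.3360 / (15.3880 * 1.1440) = 22.1733 N/mm^2
strain = (Lf - L0) / L0 = (69.3620 - 53.6030) / 53.6030 = 0.2940
E = TS / strain = 22.1733 / 0.2940 = 75.4207 N/mm^2


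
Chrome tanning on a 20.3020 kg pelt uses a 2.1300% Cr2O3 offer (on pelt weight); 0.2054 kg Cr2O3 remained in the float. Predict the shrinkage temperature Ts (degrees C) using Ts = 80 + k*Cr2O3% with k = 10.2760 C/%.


Offered = pelt * offer_pct / 100 = 20.3020 * 2.1300 / 100 = 0.4324 kg
Uptake = offered - residual = 0.4324 - 0.2054 = 0.2270 kg
Cr2O3% on pelt = uptake / pelt * 100 = 0.2270 / 20.3020 * 100 = 1.1183 %
Ts = 80 + k * Cr2O3% = 80 + 10.2760 * 1.1183 = 91.4914 C


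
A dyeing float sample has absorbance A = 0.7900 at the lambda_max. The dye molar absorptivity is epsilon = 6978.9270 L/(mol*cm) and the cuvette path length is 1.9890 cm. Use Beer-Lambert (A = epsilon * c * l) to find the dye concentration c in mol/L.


Formula: c = A / (epsilon * l)
Substituting: c = 0.7900 / (6978.9270 * 1.9890)
Result: 5.6912e-05 mol/L


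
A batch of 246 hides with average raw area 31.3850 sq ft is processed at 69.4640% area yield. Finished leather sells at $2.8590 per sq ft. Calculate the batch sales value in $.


Raw_total = N * avg_area = 246 * 31.3850 = 7720.7100 sq ft
Finished = Raw_total * yield / 100 = 7720.7100 * 69.4640 / 100 = 5363.1140 sq ft
Value = Finished * price = 5363.1140 * 2.8590 = 15333.1429 $


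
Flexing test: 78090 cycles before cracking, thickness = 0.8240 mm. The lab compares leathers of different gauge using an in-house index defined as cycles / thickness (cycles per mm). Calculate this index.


Formula: Index = cycles / thickness
Substituting: Index = 78090 / 0.8240
Result: 94769.4175 cycles/mm


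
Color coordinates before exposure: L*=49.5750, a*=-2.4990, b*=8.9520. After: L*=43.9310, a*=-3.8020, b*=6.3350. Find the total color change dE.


dL = -5.6440, da = -1.3030, db = -2.6170
dE = sqrt((-5.6440)^2 + (-1.3030)^2 + (-2.6170)^2) = 6.3562


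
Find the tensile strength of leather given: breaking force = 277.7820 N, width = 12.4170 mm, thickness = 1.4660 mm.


Formula: TS = force / (width * thickness)
Substituting: TS = 277.7820 / (12.4170 * 1.4660)
Result: 15.2600 N/mm^2


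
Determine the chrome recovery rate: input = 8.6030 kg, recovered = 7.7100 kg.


Formula: Recovery = recovered / input * 100
Substituting: Recovery = 7.7100 / 8.6030 * 100
Result: 89.6199 %


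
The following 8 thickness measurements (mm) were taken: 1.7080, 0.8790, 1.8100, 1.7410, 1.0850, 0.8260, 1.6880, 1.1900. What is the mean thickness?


Formula: Average = sum / n
Substituting: Average = 10.9270 / 8
Result: 1.3659 mm


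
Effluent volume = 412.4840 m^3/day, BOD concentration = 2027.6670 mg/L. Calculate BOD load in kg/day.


Formula: BOD_load = volume * conc / 1000
Substituting: BOD_load = 412.4840 * 2027.6670 / 1000
Result: 836.3802 kg/day


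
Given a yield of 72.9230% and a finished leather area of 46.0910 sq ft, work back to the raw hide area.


Formula: raw = finished * 100 / yield
Substituting: raw = 46.0910 * 100 / 72.9230
Result: 63.2050 sq ft


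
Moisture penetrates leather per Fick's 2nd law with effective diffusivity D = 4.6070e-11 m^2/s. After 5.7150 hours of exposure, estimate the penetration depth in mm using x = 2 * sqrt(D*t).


t = 5.7150 hr * 3600 = 20574.0000 s
D * t = 4.6070e-11 * 20574.0000 = 9.4784e-07
x = 2 * sqrt(D*t) = 2 * sqrt(9.4784e-07) = 0.00194715 m = 1.9471 mm


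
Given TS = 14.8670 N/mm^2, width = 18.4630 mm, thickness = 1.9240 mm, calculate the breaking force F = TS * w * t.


Formula: F = TS * w * t
Substituting: F = 14.8670 * 18.4630 * 1.9240
Result: 528.1176 N


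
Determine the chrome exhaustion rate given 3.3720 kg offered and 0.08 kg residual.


Formula: Uptake = (offered - residual) / offered * 100
Substituting: Uptake = (3.3720 - 0.08) / 3.3720 * 100
Result: 97.6275 %


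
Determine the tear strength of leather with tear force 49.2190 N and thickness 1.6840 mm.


Formula: Tear strength = force / thickness
Substituting: Tear strength = 49.2190 / 1.6840
Result: 29.2274 N/mm


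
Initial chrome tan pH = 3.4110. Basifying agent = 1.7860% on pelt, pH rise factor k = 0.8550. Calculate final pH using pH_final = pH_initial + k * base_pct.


Formula: pH_final = pH_initial + k * base_pct
Substituting: pH_final = 3.4110 + 0.8550 * 1.7860
Result: 4.9380


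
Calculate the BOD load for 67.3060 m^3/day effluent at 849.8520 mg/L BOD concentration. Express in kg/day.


Formula: BOD_load = volume * conc / 1000
Substituting: BOD_load = 67.3060 * 849.8520 / 1000
Result: 57.2001 kg/day


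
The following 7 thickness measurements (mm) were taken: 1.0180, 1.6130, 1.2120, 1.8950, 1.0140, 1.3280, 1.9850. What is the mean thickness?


Formula: Average = sum / n
Substituting: Average = 10.0650 / 7
Result: 1.4379 mm


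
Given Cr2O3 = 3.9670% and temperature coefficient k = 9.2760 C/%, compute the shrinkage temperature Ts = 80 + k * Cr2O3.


Formula: Ts = 80 + k * Cr2O3
Substituting: Ts = 80 + 9.2760 * 3.9670
Result: 116.7979 C


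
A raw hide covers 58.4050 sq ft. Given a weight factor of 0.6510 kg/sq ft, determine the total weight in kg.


Formula: Weight = area * weight_per_sqft
Substituting: Weight = 58.4050 * 0.6510
Result: 38.0217 kg


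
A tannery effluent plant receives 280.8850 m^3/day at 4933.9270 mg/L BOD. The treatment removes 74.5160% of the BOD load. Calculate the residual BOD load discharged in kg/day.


Load_in = volume * conc / 1000 = 280.8850 * 4933.9270 / 1000 = 1385.8661 kg/day
Removed = Load_in * eff / 100 = 1385.8661 * 74.5160 / 100 = 1032.6920 kg/day
Load_out = Load_in - Removed = 1385.8661 - 1032.6920 = 353.1741 kg/day


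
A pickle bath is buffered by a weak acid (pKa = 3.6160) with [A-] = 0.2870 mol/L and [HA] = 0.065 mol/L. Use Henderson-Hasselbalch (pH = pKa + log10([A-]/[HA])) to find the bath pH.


ratio = [A-] / [HA] = 0.2870 / 0.065 = 4.4154
log10(ratio) = 0.6450
pH = pKa + log10(ratio) = 3.6160 + 0.6450 = 4.2610


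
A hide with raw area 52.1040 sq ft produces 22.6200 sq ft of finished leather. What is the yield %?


Formula: Yield = finished / raw * 100
Substituting: Yield = 22.6200 / 52.1040 * 100
Result: 43.4132 %


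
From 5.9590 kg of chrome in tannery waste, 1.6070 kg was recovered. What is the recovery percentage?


Formula: Recovery = recovered / input * 100
Substituting: Recovery = 1.6070 / 5.9590 * 100
Result: 26.9676 %


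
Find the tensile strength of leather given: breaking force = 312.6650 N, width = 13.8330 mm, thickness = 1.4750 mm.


Formula: TS = force / (width * thickness)
Substituting: TS = 312.6650 / (13.8330 * 1.4750)
Result: 15.3240 N/mm^2


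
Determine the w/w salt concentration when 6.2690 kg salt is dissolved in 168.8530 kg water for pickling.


Formula: Conc = salt / (water + salt) * 100
Substituting: Conc = 6.2690 / (168.8530 + 6.2690) * 100
Result: 3.5798 %


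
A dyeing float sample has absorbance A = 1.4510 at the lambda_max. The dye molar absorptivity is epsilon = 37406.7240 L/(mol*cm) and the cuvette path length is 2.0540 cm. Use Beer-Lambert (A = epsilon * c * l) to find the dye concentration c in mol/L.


Formula: c = A / (epsilon * l)
Substituting: c = 1.4510 / (37406.7240 * 2.0540)
Result: 1.8885e-05 mol/L


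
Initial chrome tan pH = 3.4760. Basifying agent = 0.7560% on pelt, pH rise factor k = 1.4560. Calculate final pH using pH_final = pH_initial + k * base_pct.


Formula: pH_final = pH_initial + k * base_pct
Substituting: pH_final = 3.4760 + 1.4560 * 0.7560
Result: 4.5767


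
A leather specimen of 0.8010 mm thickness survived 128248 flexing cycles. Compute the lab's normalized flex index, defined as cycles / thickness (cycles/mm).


Formula: Index = cycles / thickness
Substituting: Index = 128248 / 0.8010
Result: 160109.8627 cycles/mm


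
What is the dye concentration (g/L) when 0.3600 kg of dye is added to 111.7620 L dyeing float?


Formula: Conc = dye_mass(kg) / volume(L) * 1000
Substituting: Conc = 0.3600 / 111.7620 * 1000
Result: 3.2211 g/L


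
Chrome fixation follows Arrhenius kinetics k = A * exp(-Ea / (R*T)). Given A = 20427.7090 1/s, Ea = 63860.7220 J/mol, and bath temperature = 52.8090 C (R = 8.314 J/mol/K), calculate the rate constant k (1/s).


T_K = T_C + 273.15 = 52.8090 + 273.15 = 325.9590 K
exponent = -Ea / (R * T_K) = -63860.7220 / (8.314 * 325.9590) = -23.5646
k = A * exp(exponent) = 20427.7090 * exp(-23.5646) = 1.1919e-06 1/s


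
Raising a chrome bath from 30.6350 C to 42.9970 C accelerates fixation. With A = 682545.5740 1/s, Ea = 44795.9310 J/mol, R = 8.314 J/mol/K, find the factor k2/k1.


T1 = 30.6350 + 273.15 = 303.7850 K; T2 = 42.9970 + 273.15 = 316.1470 K
k1 = A * exp(-Ea/(R*T1)) = 682545.5740 * exp(-44795.9310/(8.314*303.7850)) = 0.0135322 1/s
k2 = A * exp(-Ea/(R*T2)) = 682545.5740 * exp(-44795.9310/(8.314*316.1470)) = 0.0270746 1/s
k2/k1 = 0.0270746 / 0.0135322 = 2.0008


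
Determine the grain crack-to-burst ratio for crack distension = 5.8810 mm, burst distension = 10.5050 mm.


Formula: Ratio = crack / burst
Substituting: Ratio = 5.8810 / 10.5050
Result: 0.5598


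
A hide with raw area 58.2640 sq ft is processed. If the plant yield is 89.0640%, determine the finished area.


Formula: finished = raw * yield / 100
Substituting: finished = 58.2640 * 89.0640 / 100
Result: 51.8922 sq ft


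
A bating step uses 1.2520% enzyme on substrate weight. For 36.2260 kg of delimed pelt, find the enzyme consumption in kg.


Formula: Enzyme = substrate * pct / 100
Substituting: Enzyme = 36.2260 * 1.2520 / 100
Result: 0.4535 kg


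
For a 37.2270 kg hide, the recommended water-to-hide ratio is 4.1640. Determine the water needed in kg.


Formula: Water = hide_weight * ratio
Substituting: Water = 37.2270 * 4.1640
Result: 155.0132 kg


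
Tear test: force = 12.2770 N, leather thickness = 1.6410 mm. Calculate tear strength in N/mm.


Formula: Tear strength = force / thickness
Substituting: Tear strength = 12.2770 / 1.6410
Result: 7.4814 N/mm


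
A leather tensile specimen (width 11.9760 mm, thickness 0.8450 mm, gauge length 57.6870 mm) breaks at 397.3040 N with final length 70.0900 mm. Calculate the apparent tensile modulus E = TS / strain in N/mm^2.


TS = F / (w * t) = 397.3040 / (11.9760 * 0.8450) = 39.2604 N/mm^2
strain = (Lf - L0) / L0 = (70.0900 - 57.6870) / 57.6870 = 0.2150
E = TS / strain = 39.2604 / 0.2150 = 182.6021 N/mm^2


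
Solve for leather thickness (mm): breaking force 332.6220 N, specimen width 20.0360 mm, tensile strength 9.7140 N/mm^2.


Formula: t = F / (TS * w)
Substituting: t = 332.6220 / (9.7140 * 20.0360)
Result: 1.7090 mm


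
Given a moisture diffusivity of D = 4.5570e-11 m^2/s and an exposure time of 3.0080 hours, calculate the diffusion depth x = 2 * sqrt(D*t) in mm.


t = 3.0080 hr * 3600 = 10828.8000 s
D * t = 4.5570e-11 * 10828.8000 = 4.9347e-07
x = 2 * sqrt(D*t) = 2 * sqrt(4.9347e-07) = 0.00140495 m = 1.4049 mm


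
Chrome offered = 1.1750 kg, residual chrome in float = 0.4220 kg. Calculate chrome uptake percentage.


Formula: Uptake = (offered - residual) / offered * 100
Substituting: Uptake = (1.1750 - 0.4220) / 1.1750 * 100
Result: 64.0851 %


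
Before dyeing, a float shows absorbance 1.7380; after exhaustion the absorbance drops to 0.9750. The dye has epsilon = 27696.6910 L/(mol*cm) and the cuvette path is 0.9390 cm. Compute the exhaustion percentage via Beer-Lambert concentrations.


c_initial = A_i / (epsilon * l) = 1.7380 / (27696.6910 * 0.9390) = 6.6828e-05 mol/L
c_final = A_f / (epsilon * l) = 0.9750 / (27696.6910 * 0.9390) = 3.7490e-05 mol/L
Exhaustion = (c_initial - c_final) / c_initial * 100 = (6.6828e-05 - 3.7490e-05) / 6.6828e-05 * 100 = 43.9010 %


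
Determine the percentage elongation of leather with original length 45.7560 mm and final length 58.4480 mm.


Formula: Elongation = (Lf - L0) / L0 * 100
Substituting: Elongation = (58.4480 - 45.7560) / 45.7560 * 100
Result: 27.7384 %


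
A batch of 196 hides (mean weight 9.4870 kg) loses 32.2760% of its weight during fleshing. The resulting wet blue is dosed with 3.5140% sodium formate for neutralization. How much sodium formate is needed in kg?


Total_raw = N * avg_wt = 196 * 9.4870 = 1859.4520 kg
Substrate = Total_raw * (1 - loss/100) = 1859.4520 * (1 - 32.2760/100) = 1259.2953 kg
Neutralizer = Substrate * pct / 100 = 1259.2953 * 3.5140 / 100 = 44.2516 kg


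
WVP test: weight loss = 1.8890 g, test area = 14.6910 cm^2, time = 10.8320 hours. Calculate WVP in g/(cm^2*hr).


Formula: WVP = loss / (area * time)
Substituting: WVP = 1.8890 / (14.6910 * 10.8320)
Result: 0.0118706 g/(cm^2*hr)


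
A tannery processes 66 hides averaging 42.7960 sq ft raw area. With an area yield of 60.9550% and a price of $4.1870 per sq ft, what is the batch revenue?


Raw_total = N * avg_area = 66 * 42.7960 = 2824.5360 sq ft
Finished = Raw_total * yield / 100 = 2824.5360 * 60.9550 / 100 = 1721.6959 sq ft
Value = Finished * price = 1721.6959 * 4.1870 = 7208.7408 $


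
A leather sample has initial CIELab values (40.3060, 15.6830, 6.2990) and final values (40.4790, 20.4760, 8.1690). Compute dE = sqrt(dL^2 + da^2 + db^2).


dL = 0.1730, da = 4.7930, db = 1.8700
dE = sqrt(0.1730^2 + 4.7930^2 + 1.8700^2) = 5.1478


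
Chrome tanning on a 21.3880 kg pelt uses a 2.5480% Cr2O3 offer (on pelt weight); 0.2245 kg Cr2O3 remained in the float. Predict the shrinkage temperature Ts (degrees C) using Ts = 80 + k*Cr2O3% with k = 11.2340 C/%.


Offered = pelt * offer_pct / 100 = 21.3880 * 2.5480 / 100 = 0.5450 kg
Uptake = offered - residual = 0.5450 - 0.2245 = 0.3205 kg
Cr2O3% on pelt = uptake / pelt * 100 = 0.3205 / 21.3880 * 100 = 1.4983 %
Ts = 80 + k * Cr2O3% = 80 + 11.2340 * 1.4983 = 96.8324 C


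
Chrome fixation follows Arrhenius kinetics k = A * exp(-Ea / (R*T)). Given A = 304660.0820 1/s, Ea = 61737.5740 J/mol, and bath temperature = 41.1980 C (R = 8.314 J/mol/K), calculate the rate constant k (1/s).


T_K = T_C + 273.15 = 41.1980 + 273.15 = 314.3480 K
exponent = -Ea / (R * T_K) = -61737.5740 / (8.314 * 314.3480) = -23.6227
k = A * exp(exponent) = 304660.0820 * exp(-23.6227) = 1.6774e-05 1/s


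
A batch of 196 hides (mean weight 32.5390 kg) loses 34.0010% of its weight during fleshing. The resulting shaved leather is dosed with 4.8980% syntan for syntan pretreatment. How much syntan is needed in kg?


Total_raw = N * avg_wt = 196 * 32.5390 = 6377.6440 kg
Substrate = Total_raw * (1 - loss/100) = 6377.6440 * (1 - 34.0010/100) = 4209.1813 kg
Syntan = Substrate * pct / 100 = 4209.1813 * 4.8980 / 100 = 206.1657 kg


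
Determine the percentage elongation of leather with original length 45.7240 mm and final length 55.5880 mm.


Formula: Elongation = (Lf - L0) / L0 * 100
Substituting: Elongation = (55.5880 - 45.7240) / 45.7240 * 100
Result: 21.5729 %


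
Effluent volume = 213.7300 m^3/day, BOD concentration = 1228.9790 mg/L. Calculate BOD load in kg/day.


Formula: BOD_load = volume * conc / 1000
Substituting: BOD_load = 213.7300 * 1228.9790 / 1000
Result: 262.6697 kg/day


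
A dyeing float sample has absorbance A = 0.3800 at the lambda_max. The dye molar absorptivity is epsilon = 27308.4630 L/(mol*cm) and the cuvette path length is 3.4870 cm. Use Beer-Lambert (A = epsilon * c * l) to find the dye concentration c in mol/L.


Formula: c = A / (epsilon * l)
Substituting: c = 0.3800 / (27308.4630 * 3.4870)
Result: 3.9906e-06 mol/L


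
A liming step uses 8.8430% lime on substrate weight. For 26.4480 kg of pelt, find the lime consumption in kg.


Formula: Lime = substrate * pct / 100
Substituting: Lime = 26.4480 * 8.8430 / 100
Result: 2.3388 kg


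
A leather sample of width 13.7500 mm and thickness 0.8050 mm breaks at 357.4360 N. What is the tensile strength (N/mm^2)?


Formula: TS = force / (width * thickness)
Substituting: TS = 357.4360 / (13.7500 * 0.8050)
Result: 32.2924 N/mm^2


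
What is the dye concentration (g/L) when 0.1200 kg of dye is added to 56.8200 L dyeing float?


Formula: Conc = dye_mass(kg) / volume(L) * 1000
Substituting: Conc = 0.1200 / 56.8200 * 1000
Result: 2.1119 g/L


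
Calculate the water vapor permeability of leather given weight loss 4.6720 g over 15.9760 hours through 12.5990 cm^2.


Formula: WVP = loss / (area * time)
Substituting: WVP = 4.6720 / (12.5990 * 15.9760)
Result: 0.0232113 g/(cm^2*hr)


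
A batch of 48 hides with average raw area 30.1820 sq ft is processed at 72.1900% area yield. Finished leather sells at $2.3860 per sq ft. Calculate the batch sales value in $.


Raw_total = N * avg_area = 48 * 30.1820 = 1448.7360 sq ft
Finished = Raw_total * yield / 100 = 1448.7360 * 72.1900 / 100 = 1045.8425 sq ft
Value = Finished * price = 1045.8425 * 2.3860 = 2495.3802 $


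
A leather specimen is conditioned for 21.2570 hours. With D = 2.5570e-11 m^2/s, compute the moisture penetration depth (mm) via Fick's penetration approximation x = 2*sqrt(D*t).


t = 21.2570 hr * 3600 = 76525.2000 s
D * t = 2.5570e-11 * 76525.2000 = 1.9567e-06
x = 2 * sqrt(D*t) = 2 * sqrt(1.9567e-06) = 0.00279768 m = 2.7977 mm


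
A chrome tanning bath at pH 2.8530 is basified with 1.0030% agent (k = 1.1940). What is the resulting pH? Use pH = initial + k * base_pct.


Formula: pH_final = pH_initial + k * base_pct
Substituting: pH_final = 2.8530 + 1.1940 * 1.0030
Result: 4.0506


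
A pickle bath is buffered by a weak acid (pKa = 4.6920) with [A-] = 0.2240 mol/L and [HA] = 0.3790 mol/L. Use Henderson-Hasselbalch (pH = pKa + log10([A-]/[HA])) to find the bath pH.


ratio = [A-] / [HA] = 0.2240 / 0.3790 = 0.5910
log10(ratio) = -0.2284
pH = pKa + log10(ratio) = 4.6920 - 0.2284 = 4.4636


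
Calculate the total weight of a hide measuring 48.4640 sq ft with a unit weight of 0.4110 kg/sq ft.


Formula: Weight = area * weight_per_sqft
Substituting: Weight = 48.4640 * 0.4110
Result: 19.9187 kg


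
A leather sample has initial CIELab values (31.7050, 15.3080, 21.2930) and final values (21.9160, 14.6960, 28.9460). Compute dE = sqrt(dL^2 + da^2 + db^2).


dL = -9.7890, da = -0.6120, db = 7.6530
dE = sqrt((-9.7890)^2 + (-0.6120)^2 + 7.6530^2) = 12.4406


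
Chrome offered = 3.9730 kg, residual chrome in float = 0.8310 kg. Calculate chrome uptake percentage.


Formula: Uptake = (offered - residual) / offered * 100
Substituting: Uptake = (3.9730 - 0.8310) / 3.9730 * 100
Result: 79.0838 %


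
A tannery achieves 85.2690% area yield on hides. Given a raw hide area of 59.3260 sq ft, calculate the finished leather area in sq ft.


Formula: finished = raw * yield / 100
Substituting: finished = 59.3260 * 85.2690 / 100
Result: 50.5867 sq ft


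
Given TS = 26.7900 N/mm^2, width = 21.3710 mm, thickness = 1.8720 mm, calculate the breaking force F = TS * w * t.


Formula: F = TS * w * t
Substituting: F = 26.7900 * 21.3710 * 1.8720
Result: 1071.7745 N


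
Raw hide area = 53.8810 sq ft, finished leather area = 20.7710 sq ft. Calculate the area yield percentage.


Formula: Yield = finished / raw * 100
Substituting: Yield = 20.7710 / 53.8810 * 100
Result: 38.5498 %


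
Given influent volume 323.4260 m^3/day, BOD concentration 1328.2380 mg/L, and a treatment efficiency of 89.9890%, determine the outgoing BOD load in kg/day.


Load_in = volume * conc / 1000 = 323.4260 * 1328.2380 / 1000 = 429.5867 kg/day
Removed = Load_in * eff / 100 = 429.5867 * 89.9890 / 100 = 386.5808 kg/day
Load_out = Load_in - Removed = 429.5867 - 386.5808 = 43.0059 kg/day


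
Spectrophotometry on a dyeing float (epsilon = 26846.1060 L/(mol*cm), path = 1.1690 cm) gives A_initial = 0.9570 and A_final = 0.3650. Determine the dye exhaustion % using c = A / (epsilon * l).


c_initial = A_i / (epsilon * l) = 0.9570 / (26846.1060 * 1.1690) = 3.0494e-05 mol/L
c_final = A_f / (epsilon * l) = 0.3650 / (26846.1060 * 1.1690) = 1.1630e-05 mol/L
Exhaustion = (c_initial - c_final) / c_initial * 100 = (3.0494e-05 - 1.1630e-05) / 3.0494e-05 * 100 = 61.8600 %


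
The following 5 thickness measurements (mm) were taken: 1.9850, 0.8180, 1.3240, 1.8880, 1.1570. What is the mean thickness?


Formula: Average = sum / n
Substituting: Average = 7.1720 / 5
Result: 1.4344 mm


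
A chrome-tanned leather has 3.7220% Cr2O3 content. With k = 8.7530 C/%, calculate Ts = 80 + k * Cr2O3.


Formula: Ts = 80 + k * Cr2O3
Substituting: Ts = 80 + 8.7530 * 3.7220
Result: 112.5787 C


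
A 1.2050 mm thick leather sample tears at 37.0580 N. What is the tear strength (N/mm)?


Formula: Tear strength = force / thickness
Substituting: Tear strength = 37.0580 / 1.2050
Result: 30.7535 N/mm


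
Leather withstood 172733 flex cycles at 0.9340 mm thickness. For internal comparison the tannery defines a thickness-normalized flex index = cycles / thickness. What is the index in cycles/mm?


Formula: Index = cycles / thickness
Substituting: Index = 172733 / 0.9340
Result: 184938.9722 cycles/mm


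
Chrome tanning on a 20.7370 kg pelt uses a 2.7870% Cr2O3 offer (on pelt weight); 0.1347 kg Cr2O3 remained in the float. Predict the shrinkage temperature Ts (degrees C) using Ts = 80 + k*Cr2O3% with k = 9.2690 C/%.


Offered = pelt * offer_pct / 100 = 20.7370 * 2.7870 / 100 = 0.5779 kg
Uptake = offered - residual = 0.5779 - 0.1347 = 0.4432 kg
Cr2O3% on pelt = uptake / pelt * 100 = 0.4432 / 20.7370 * 100 = 2.1374 %
Ts = 80 + k * Cr2O3% = 80 + 9.2690 * 2.1374 = 99.8119 C


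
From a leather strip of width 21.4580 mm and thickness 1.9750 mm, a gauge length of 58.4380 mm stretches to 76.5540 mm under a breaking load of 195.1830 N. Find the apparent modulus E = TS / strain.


TS = F / (w * t) = 195.1830 / (21.4580 * 1.9750) = 4.6056 N/mm^2
strain = (Lf - L0) / L0 = (76.5540 - 58.4380) / 58.4380 = 0.3100
E = TS / strain = 4.6056 / 0.3100 = 14.8566 N/mm^2


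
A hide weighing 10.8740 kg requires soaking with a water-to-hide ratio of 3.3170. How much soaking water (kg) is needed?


Formula: Water = hide_weight * ratio
Substituting: Water = 10.8740 * 3.3170
Result: 36.0691 kg


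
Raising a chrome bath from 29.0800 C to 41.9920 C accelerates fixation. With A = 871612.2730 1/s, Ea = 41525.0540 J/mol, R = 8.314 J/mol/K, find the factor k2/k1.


T1 = 29.0800 + 273.15 = 302.2300 K; T2 = 41.9920 + 273.15 = 315.1420 K
k1 = A * exp(-Ea/(R*T1)) = 871612.2730 * exp(-41525.0540/(8.314*302.2300)) = 0.0579772 1/s
k2 = A * exp(-Ea/(R*T2)) = 871612.2730 * exp(-41525.0540/(8.314*315.1420)) = 0.1141 1/s
k2/k1 = 0.1141 / 0.0579772 = 1.9682


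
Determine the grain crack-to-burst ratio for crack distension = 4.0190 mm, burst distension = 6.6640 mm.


Formula: Ratio = crack / burst
Substituting: Ratio = 4.0190 / 6.6640
Result: 0.6031


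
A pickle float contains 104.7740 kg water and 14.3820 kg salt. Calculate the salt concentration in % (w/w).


Formula: Conc = salt / (water + salt) * 100
Substituting: Conc = 14.3820 / (104.7740 + 14.3820) * 100
Result: 12.0699 %


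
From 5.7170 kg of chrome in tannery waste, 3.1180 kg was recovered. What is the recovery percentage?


Formula: Recovery = recovered / input * 100
Substituting: Recovery = 3.1180 / 5.7170 * 100
Result: 54.5391 %


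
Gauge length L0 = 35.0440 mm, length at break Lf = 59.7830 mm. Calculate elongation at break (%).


Formula: Elongation = (Lf - L0) / L0 * 100
Substituting: Elongation = (59.7830 - 35.0440) / 35.0440 * 100
Result: 70.5941 %


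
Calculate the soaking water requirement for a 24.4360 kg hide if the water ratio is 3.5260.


Formula: Water = hide_weight * ratio
Substituting: Water = 24.4360 * 3.5260
Result: 86.1613 kg


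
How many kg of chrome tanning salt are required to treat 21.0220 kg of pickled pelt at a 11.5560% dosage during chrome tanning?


Formula: Chrome = substrate * pct / 100
Substituting: Chrome = 21.0220 * 11.5560 / 100
Result: 2.4293 kg


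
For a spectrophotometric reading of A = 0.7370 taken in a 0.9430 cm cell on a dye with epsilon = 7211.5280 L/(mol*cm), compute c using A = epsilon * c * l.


Formula: c = A / (epsilon * l)
Substituting: c = 0.7370 / (7211.5280 * 0.9430)
Result: 1.0837e-04 mol/L


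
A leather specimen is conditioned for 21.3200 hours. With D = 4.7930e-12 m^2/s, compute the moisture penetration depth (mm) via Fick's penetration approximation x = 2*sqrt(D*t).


t = 21.3200 hr * 3600 = 76752.0000 s
D * t = 4.7930e-12 * 76752.0000 = 3.6787e-07
x = 2 * sqrt(D*t) = 2 * sqrt(3.6787e-07) = 0.00121305 m = 1.2130 mm


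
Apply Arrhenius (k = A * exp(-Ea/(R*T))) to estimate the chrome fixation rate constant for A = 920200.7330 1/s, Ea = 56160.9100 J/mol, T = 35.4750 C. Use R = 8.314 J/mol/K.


T_K = T_C + 273.15 = 35.4750 + 273.15 = 308.6250 K
exponent = -Ea / (R * T_K) = -56160.9100 / (8.314 * 308.6250) = -21.8873
k = A * exp(exponent) = 920200.7330 * exp(-21.8873) = 2.8730e-04 1/s


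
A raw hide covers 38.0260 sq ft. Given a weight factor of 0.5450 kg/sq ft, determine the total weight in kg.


Formula: Weight = area * weight_per_sqft
Substituting: Weight = 38.0260 * 0.5450
Result: 20.7242 kg


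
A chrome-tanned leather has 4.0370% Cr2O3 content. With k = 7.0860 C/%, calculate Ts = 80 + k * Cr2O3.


Formula: Ts = 80 + k * Cr2O3
Substituting: Ts = 80 + 7.0860 * 4.0370
Result: 108.6062 C


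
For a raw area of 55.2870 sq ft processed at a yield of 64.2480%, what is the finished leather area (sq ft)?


Formula: finished = raw * yield / 100
Substituting: finished = 55.2870 * 64.2480 / 100
Result: 35.5208 sq ft
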